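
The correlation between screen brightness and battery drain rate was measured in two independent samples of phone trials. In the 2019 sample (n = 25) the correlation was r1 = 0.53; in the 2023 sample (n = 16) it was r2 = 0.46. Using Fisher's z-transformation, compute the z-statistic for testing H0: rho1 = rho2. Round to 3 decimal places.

0.265

Fisher z-transforms: z1 = atanh(0.53) = 0.590145, z2 = atanh(0.46) = 0.497311; difference d = 0.092834
Var(d) = 1/22 + 1/13 = 0.0454545 + 0.0769231 = 0.1223776
z = d/√Var(d) = 0.092834 / √0.1223776 = 0.092834 / 0.349825 = 0.265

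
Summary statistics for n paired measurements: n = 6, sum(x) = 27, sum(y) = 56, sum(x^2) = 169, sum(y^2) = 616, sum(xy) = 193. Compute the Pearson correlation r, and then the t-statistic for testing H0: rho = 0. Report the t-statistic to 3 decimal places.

-3.824

S_xy = nΣxy − ΣxΣy = 6·193 − 27·56 = 1158 − 1512 = -354
S_xx = nΣx² − (Σx)² = 6·169 − 27² = 1014 − 729 = 285
S_yy = nΣy² − (Σy)² = 6·616 − 56² = 3696 − 3136 = 560
r = S_xy / √(S_xx·S_yy) = -354 / √(285·560) = -354 / √159600 = -354 / 399.4997 = -0.8861
t = r·√(n−2)/√(1−r²) = -0.8861·√4 / √(1−0.785173) = -1.772200 / 0.463494 = -3.824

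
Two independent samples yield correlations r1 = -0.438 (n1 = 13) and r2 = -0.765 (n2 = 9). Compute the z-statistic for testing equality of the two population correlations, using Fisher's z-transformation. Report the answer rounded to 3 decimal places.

1.043

z1 = atanh(-0.438) = -0.469753,  z2 = atanh(-0.765) = -1.008160
SE = √(1/(n1−3) + 1/(n2−3)) = √(1/10 + 1/6) = √(0.1000000 + 0.1666667) = √0.2666667 = 0.516398
z = (z1 − z2)/SE = (-0.469753 − (-1.008160)) / 0.516398 = 0.538407 / 0.516398 = 1.043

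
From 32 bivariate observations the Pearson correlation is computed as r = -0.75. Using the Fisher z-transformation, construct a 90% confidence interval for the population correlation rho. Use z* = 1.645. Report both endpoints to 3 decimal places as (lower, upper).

(-0.856, -0.583)

z_r = atanh(-0.75) = -0.972955;  SE = 1/√(n−3) = 1/√29 = 0.185695
z-limits: -0.972955 ± 1.645·0.185695 = -0.972955 ± 0.305468 = [-1.278423, -0.667487]
ρ-limits: (tanh -1.278423, tanh -0.667487) = (-0.856, -0.583)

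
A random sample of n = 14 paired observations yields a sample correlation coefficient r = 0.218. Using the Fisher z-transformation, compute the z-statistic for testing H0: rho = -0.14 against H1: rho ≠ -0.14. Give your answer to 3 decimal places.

z_r = atanh(0.218) = 0.221555,  z_0 = atanh(-0.14) = -0.140926
SE = 1/√(n−3) = 1/√11 = 0.301511
z = (z_r − z_0)/SE = (0.221555 − (-0.140926)) / 0.301511 = 0.362481 / 0.301511 = 1.202

1.202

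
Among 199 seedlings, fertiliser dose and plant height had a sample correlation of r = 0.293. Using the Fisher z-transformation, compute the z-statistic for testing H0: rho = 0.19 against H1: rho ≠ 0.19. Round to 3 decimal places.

Fisher z: atanh(0.293) = 0.301845, atanh(0.19) = 0.192337
z = (z_r − z_0)·√(n−3) = (0.301845 − 0.192337)·√196 = 0.109508 · 14.000000 = 1.533

1.533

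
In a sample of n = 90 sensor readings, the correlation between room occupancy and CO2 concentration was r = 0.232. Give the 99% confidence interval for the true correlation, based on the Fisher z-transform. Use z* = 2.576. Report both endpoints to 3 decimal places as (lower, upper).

z_r = atanh(0.232) = 0.236302;  SE = 1/√(n−3) = 1/√87 = 0.107211
z-limits: 0.236302 ± 2.576·0.107211 = 0.236302 ± 0.276176 = [-0.039874, 0.512478]
ρ-limits: (tanh -0.039874, tanh 0.512478) = (-0.040, 0.472)

(-0.040, 0.472)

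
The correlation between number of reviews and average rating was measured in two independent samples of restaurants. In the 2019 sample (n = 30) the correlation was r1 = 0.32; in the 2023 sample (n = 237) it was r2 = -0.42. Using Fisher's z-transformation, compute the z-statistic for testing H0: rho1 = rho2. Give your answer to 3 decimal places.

Fisher z-transforms: z1 = atanh(0.32) = 0.331647, z2 = atanh(-0.42) = -0.447692; difference d = 0.779339
Var(d) = 1/27 + 1/234 = 0.0370370 + 0.0042735 = 0.0413105
z = d/√Var(d) = 0.779339 / √0.0413105 = 0.779339 / 0.203250 = 3.834

3.834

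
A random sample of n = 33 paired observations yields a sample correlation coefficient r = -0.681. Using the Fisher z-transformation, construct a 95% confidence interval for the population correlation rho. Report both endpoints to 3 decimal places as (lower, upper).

(-0.830, -0.441)

Fisher z: z_r = atanh(r) = ½·ln((1+(-0.681))/(1−(-0.681))) = -0.830977
SE(z) = 1/√(n−3) = 1/√30 = 0.182574
95% ⇒ z* = 1.960; margin = 1.960·0.182574 = 0.357845
CI on z-scale: (-1.188822, -0.473132)
Back-transform: tanh(-1.188822) = -0.830213, tanh(-0.473132) = -0.440726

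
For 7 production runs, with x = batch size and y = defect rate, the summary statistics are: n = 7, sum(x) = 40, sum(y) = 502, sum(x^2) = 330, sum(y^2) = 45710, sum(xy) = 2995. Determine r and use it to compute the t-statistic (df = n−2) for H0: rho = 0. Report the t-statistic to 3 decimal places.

0.287

Numerator: nΣxy − (Σx)(Σy) = 7·2995 − (40)(502) = 885
Denominator: √[(nΣx²−(Σx)²)(nΣy²−(Σy)²)]
  nΣx²−(Σx)² = 7·330 − 1600 = 710;  nΣy²−(Σy)² = 7·45710 − 252004 = 67966
  √(710·67966) = √48255860 = 6946.6438
r = 885 / 6946.6438 = 0.1274
t = r·√(n−2)/√(1−r²) = 0.1274·√5 / √(1−0.016231) = 0.284875 / 0.991851 = 0.287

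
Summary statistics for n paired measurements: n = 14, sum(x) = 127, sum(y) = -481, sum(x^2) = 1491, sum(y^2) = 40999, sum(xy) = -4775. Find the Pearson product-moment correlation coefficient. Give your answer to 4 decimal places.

Numerator: nΣxy − (Σx)(Σy) = 14·(-4775) − (127)(-481) = -5763
Denominator: √[(nΣx²−(Σx)²)(nΣy²−(Σy)²)]
  nΣx²−(Σx)² = 14·1491 − 16129 = 4745;  nΣy²−(Σy)² = 14·40999 − 231361 = 342625
  √(4745·342625) = √1625755625 = 40320.6600
r = -5763 / 40320.6600 = -0.1429

-0.1429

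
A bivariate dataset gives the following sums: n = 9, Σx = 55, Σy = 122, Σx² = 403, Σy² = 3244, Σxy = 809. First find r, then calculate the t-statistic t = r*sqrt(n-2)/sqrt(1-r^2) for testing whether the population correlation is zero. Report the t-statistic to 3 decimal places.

0.525

Numerator: nΣxy − (Σx)(Σy) = 9·809 − (55)(122) = 571
Denominator: √[(nΣx²−(Σx)²)(nΣy²−(Σy)²)]
  nΣx²−(Σx)² = 9·403 − 3025 = 602;  nΣy²−(Σy)² = 9·3244 − 14884 = 14312
  √(602·14312) = √8615824 = 2935.2724
r = 571 / 2935.2724 = 0.1945
t = r·√(n−2)/√(1−r²) = 0.1945·√7 / √(1−0.037830) = 0.514599 / 0.980903 = 0.525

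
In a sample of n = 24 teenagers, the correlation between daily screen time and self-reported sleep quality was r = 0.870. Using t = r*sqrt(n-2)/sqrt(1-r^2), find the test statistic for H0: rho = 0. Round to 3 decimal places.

1 − r² = 1 − 0.756900 = 0.243100;  √(1−r²) = 0.493052
√(n−2) = √22 = 4.690416
t = r·√(n−2)/√(1−r²) = 0.870 · 4.690416 / 0.493052 = 8.276

8.276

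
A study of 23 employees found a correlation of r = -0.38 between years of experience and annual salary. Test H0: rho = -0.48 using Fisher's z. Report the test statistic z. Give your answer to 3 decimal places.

0.550

Fisher z: atanh(-0.38) = -0.400060, atanh(-0.48) = -0.522984
z = (z_r − z_0)·√(n−3) = (-0.400060 − (-0.522984))·√20 = 0.122924 · 4.472136 = 0.550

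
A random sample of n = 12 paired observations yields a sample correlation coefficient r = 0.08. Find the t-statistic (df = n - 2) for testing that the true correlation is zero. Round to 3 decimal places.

1 − r² = 1 − 0.0064 = 0.9936;  √(1−r²) = 0.996795
√(n−2) = √10 = 3.162278
t = r·√(n−2)/√(1−r²) = 0.08 · 3.162278 / 0.996795 = 0.254

0.254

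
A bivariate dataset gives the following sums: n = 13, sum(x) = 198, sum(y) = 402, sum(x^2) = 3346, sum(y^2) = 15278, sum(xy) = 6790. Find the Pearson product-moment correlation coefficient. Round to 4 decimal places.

0.6881

Numerator: nΣxy − (Σx)(Σy) = 13·6790 − (198)(402) = 8674
Denominator: √[(nΣx²−(Σx)²)(nΣy²−(Σy)²)]
  nΣx²−(Σx)² = 13·3346 − 39204 = 4294;  nΣy²−(Σy)² = 13·15278 − 161604 = 37010
  √(4294·37010) = √158920940 = 12606.3849
r = 8674 / 12606.3849 = 0.6881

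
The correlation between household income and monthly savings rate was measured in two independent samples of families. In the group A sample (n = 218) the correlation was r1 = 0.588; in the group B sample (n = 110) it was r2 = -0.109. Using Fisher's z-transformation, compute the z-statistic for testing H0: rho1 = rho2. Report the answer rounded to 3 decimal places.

6.627

Fisher z-transforms: z1 = atanh(0.588) = 0.674604, z2 = atanh(-0.109) = -0.109435; difference d = 0.784039
Var(d) = 1/215 + 1/107 = 0.0046512 + 0.0093458 = 0.0139970
z = d/√Var(d) = 0.784039 / √0.0139970 = 0.784039 / 0.118309 = 6.627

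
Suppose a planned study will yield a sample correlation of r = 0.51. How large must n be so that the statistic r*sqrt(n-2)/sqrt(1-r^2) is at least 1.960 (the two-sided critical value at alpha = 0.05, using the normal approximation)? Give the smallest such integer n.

Need r·√(n−2)/√(1−r²) ≥ 1.960
√(n−2) ≥ 1.960·√(1−0.2601) / 0.51 = 1.960·0.860174 / 0.51 = 3.3058
n−2 ≥ 10.9283  ⇒  n ≥ 12.9283
Smallest integer n = 13

13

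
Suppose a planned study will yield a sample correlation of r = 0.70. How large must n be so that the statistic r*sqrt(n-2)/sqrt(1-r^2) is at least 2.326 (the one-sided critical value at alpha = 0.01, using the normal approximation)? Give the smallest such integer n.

8

r√(n−2)/√(1−r²) ≥ 2.326  ⇔  n−2 ≥ (2.326)²·(1−r²)/r²
(1−r²)/r² = (1−0.4900)/0.4900 = 1.0408
n ≥ 2 + 5.410276·1.0408 = 2 + 5.6310 = 7.6310
⌈7.6310⌉ = 8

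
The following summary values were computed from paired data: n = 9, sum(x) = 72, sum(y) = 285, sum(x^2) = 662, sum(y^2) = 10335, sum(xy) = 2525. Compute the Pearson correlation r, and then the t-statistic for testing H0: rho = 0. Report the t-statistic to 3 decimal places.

2.825

S_xy = nΣxy − ΣxΣy = 9·2525 − 72·285 = 22725 − 20520 = 2205
S_xx = nΣx² − (Σx)² = 9·662 − 72² = 5958 − 5184 = 774
S_yy = nΣy² − (Σy)² = 9·10335 − 285² = 93015 − 81225 = 11790
r = S_xy / √(S_xx·S_yy) = 2205 / √(774·11790) = 2205 / √9125460 = 2205 / 3020.8376 = 0.7299
t = r·√(n−2)/√(1−r²) = 0.7299·√7 / √(1−0.532754) = 1.931134 / 0.683554 = 2.825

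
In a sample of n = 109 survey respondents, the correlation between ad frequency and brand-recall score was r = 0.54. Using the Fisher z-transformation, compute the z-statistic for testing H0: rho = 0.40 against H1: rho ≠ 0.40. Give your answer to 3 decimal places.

1.858

z_r = atanh(0.54) = 0.604156,  z_0 = atanh(0.40) = 0.423649
SE = 1/√(n−3) = 1/√106 = 0.097129
z = (z_r − z_0)/SE = (0.604156 − 0.423649) / 0.097129 = 0.180507 / 0.097129 = 1.858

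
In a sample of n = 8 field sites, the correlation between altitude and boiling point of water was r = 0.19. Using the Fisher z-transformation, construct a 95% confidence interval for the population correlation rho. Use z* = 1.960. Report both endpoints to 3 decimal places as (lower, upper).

(-0.594, 0.789)

z_r = atanh(0.19) = 0.192337;  SE = 1/√(n−3) = 1/√5 = 0.447214
z-limits: 0.192337 ± 1.960·0.447214 = 0.192337 ± 0.876539 = [-0.684202, 1.068876]
ρ-limits: (tanh -0.684202, tanh 1.068876) = (-0.594, 0.789)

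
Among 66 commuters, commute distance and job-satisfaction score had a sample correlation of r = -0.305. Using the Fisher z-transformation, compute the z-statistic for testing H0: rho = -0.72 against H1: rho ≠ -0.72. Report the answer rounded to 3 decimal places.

4.704

z_r = atanh(-0.305) = -0.315023,  z_0 = atanh(-0.72) = -0.907645
SE = 1/√(n−3) = 1/√63 = 0.125988
z = (z_r − z_0)/SE = (-0.315023 − (-0.907645)) / 0.125988 = 0.592622 / 0.125988 = 4.704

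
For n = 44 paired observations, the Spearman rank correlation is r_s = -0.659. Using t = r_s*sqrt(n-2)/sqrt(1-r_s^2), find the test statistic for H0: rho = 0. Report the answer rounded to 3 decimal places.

-5.678

1 − r_s² = 1 − 0.434281 = 0.565719;  √(1−r_s²) = 0.752143
√(n−2) = √42 = 6.480741
t = r_s·√(n−2)/√(1−r_s²) = -0.659 · 6.480741 / 0.752143 = -5.678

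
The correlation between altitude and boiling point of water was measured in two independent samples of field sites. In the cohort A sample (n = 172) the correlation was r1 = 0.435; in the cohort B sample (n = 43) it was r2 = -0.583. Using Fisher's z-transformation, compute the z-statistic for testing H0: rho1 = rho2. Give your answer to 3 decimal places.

6.444

z1 = atanh(0.435) = 0.466047,  z2 = atanh(-0.583) = -0.666995
SE = √(1/(n1−3) + 1/(n2−3)) = √(1/169 + 1/40) = √(0.0059172 + 0.0250000) = √0.0309172 = 0.175833
z = (z1 − z2)/SE = (0.466047 − (-0.666995)) / 0.175833 = 1.133042 / 0.175833 = 6.444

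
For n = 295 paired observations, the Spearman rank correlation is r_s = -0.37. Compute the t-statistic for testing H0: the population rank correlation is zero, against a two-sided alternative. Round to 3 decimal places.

-6.817

1 − r_s² = 1 − 0.1369 = 0.8631;  √(1−r_s²) = 0.929032
√(n−2) = √293 = 17.117243
t = r_s·√(n−2)/√(1−r_s²) = -0.37 · 17.117243 / 0.929032 = -6.817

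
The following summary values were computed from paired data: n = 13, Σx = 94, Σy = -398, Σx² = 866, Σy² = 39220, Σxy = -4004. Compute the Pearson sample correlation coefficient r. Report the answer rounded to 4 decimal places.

-0.5018

Numerator: nΣxy − (Σx)(Σy) = 13·(-4004) − (94)(-398) = -14640
Denominator: √[(nΣx²−(Σx)²)(nΣy²−(Σy)²)]
  nΣx²−(Σx)² = 13·866 − 8836 = 2422;  nΣy²−(Σy)² = 13·39220 − 158404 = 351456
  √(2422·351456) = √851226432 = 29175.7850
r = -14640 / 29175.7850 = -0.5018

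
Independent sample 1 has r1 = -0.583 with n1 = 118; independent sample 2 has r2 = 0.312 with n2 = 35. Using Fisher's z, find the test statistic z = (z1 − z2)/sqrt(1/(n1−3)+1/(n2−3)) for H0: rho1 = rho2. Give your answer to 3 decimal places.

z1 = atanh(-0.583) = -0.666995,  z2 = atanh(0.312) = 0.322760
SE = √(1/(n1−3) + 1/(n2−3)) = √(1/115 + 1/32) = √(0.0086957 + 0.0312500) = √0.0399457 = 0.199864
z = (z1 − z2)/SE = (-0.666995 − 0.322760) / 0.199864 = -0.989755 / 0.199864 = -4.952

-4.952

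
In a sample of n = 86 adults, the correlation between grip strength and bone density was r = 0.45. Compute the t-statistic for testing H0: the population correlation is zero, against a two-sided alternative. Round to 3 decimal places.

t = r·√(n−2) / √(1−r²) with r = 0.45, n = 86
  = 0.45·√84 / √(1 − 0.2025)
  = 0.45·9.165151 / 0.893029
  = 4.124318 / 0.893029 = 4.618

4.618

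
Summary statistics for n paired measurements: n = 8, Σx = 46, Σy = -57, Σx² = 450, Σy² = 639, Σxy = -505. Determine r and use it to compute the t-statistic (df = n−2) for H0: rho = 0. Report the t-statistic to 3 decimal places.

-4.000

Numerator: nΣxy − (Σx)(Σy) = 8·(-505) − (46)(-57) = -1418
Denominator: √[(nΣx²−(Σx)²)(nΣy²−(Σy)²)]
  nΣx²−(Σx)² = 8·450 − 2116 = 1484;  nΣy²−(Σy)² = 8·639 − 3249 = 1863
  √(1484·1863) = √2764692 = 1662.7363
r = -1418 / 1662.7363 = -0.8528
t = r·√(n−2)/√(1−r²) = -0.8528·√6 / √(1−0.727268) = -2.088925 / 0.522237 = -4.000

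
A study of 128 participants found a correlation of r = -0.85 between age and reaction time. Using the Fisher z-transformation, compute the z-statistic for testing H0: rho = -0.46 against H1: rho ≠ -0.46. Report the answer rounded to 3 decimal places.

z_r = atanh(-0.85) = -1.256153,  z_0 = atanh(-0.46) = -0.497311
SE = 1/√(n−3) = 1/√125 = 0.089443
z = (z_r − z_0)/SE = (-1.256153 − (-0.497311)) / 0.089443 = -0.758842 / 0.089443 = -8.484

-8.484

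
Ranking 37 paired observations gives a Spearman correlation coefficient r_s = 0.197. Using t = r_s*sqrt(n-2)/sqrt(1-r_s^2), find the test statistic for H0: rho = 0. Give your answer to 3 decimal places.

t = r_s·√(n−2) / √(1−r_s²) with r_s = 0.197, n = 37
  = 0.197·√35 / √(1 − 0.038809)
  = 0.197·5.916080 / 0.980403
  = 1.165468 / 0.980403 = 1.189

1.189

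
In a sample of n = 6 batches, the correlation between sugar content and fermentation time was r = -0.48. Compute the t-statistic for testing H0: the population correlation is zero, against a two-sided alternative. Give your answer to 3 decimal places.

t = r·√(n−2) / √(1−r²) with r = -0.48, n = 6
  = -0.48·√4 / √(1 − 0.2304)
  = -0.48·2.000000 / 0.877268
  = -0.960000 / 0.877268 = -1.094

-1.094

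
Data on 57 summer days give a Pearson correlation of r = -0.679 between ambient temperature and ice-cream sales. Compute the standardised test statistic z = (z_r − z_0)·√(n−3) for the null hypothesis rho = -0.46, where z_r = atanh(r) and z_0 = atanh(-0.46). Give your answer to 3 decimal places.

-2.425

z_r = atanh(-0.679) = -0.827256,  z_0 = atanh(-0.46) = -0.497311
SE = 1/√(n−3) = 1/√54 = 0.136083
z = (z_r − z_0)/SE = (-0.827256 − (-0.497311)) / 0.136083 = -0.329945 / 0.136083 = -2.425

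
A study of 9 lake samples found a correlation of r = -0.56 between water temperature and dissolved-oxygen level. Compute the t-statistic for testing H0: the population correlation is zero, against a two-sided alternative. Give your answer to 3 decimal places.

-1.788

t = r·√(n−2) / √(1−r²) with r = -0.56, n = 9
  = -0.56·√7 / √(1 − 0.3136)
  = -0.56·2.645751 / 0.828493
  = -1.481621 / 0.828493 = -1.788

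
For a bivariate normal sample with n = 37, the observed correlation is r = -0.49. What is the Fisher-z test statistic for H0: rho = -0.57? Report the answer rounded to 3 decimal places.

Fisher z: atanh(-0.49) = -0.536060, atanh(-0.57) = -0.647523
z = (z_r − z_0)·√(n−3) = (-0.536060 − (-0.647523))·√34 = 0.111463 · 5.830952 = 0.650

0.650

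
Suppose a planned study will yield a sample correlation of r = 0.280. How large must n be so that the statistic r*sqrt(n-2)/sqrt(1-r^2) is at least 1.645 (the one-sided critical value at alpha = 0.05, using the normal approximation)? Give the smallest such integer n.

34

r√(n−2)/√(1−r²) ≥ 1.645  ⇔  n−2 ≥ (1.645)²·(1−r²)/r²
(1−r²)/r² = (1−0.078400)/0.078400 = 11.7551
n ≥ 2 + 2.706025·11.7551 = 2 + 31.8096 = 33.8096
⌈33.8096⌉ = 34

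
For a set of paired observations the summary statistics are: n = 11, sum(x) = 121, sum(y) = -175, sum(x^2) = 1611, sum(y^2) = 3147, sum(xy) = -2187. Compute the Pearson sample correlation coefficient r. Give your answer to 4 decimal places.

-0.8219

S_xy = nΣxy − ΣxΣy = 11·(-2187) − 121·(-175) = -24057 − (-21175) = -2882
S_xx = nΣx² − (Σx)² = 11·1611 − 121² = 17721 − 14641 = 3080
S_yy = nΣy² − (Σy)² = 11·3147 − (-175)² = 34617 − 30625 = 3992
r = S_xy / √(S_xx·S_yy) = -2882 / √(3080·3992) = -2882 / √12295360 = -2882 / 3506.4740 = -0.8219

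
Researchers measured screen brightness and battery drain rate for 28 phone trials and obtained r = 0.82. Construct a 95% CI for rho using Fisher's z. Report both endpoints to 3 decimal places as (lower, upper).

z_r = atanh(0.82) = 1.156817;  SE = 1/√(n−3) = 1/√25 = 0.200000
z-limits: 1.156817 ± 1.960·0.200000 = 1.156817 ± 0.392000 = [0.764817, 1.548817]
ρ-limits: (tanh 0.764817, tanh 1.548817) = (0.644, 0.914)

(0.644, 0.914)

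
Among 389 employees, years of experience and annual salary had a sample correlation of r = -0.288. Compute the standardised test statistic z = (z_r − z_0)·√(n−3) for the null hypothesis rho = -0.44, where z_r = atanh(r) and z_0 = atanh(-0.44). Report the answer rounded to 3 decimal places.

3.455

z_r = atanh(-0.288) = -0.296384,  z_0 = atanh(-0.44) = -0.472231
SE = 1/√(n−3) = 1/√386 = 0.050899
z = (z_r − z_0)/SE = (-0.296384 − (-0.472231)) / 0.050899 = 0.175847 / 0.050899 = 3.455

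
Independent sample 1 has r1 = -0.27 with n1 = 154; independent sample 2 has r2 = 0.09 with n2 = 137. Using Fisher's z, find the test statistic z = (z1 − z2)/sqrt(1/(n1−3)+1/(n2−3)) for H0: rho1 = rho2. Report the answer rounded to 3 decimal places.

Fisher z-transforms: z1 = atanh(-0.27) = -0.276864, z2 = atanh(0.09) = 0.090244; difference d = -0.367108
Var(d) = 1/151 + 1/134 = 0.0066225 + 0.0074627 = 0.0140852
z = d/√Var(d) = -0.367108 / √0.0140852 = -0.367108 / 0.118681 = -3.093

-3.093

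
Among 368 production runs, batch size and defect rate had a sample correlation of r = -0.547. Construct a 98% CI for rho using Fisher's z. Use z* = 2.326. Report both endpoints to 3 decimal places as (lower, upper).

(-0.627, -0.456)

Fisher z: z_r = atanh(r) = ½·ln((1+(-0.547))/(1−(-0.547))) = -0.614090
SE(z) = 1/√(n−3) = 1/√365 = 0.052342
98% ⇒ z* = 2.326; margin = 2.326·0.052342 = 0.121747
CI on z-scale: (-0.735837, -0.492343)
Back-transform: tanh(-0.735837) = -0.626623, tanh(-0.492343) = -0.456074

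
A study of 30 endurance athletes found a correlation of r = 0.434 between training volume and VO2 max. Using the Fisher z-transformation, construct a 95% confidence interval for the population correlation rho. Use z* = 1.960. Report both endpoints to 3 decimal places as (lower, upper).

(0.087, 0.687)

Fisher z: z_r = atanh(r) = ½·ln((1+0.434)/(1−0.434)) = 0.464814
SE(z) = 1/√(n−3) = 1/√27 = 0.192450
95% ⇒ z* = 1.960; margin = 1.960·0.192450 = 0.377202
CI on z-scale: (0.087612, 0.842016)
Back-transform: tanh(0.087612) = 0.087389, tanh(0.842016) = 0.686875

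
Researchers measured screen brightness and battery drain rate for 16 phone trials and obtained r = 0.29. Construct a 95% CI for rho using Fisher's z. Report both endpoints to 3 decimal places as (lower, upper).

(-0.240, 0.687)

z_r = atanh(0.29) = 0.298566;  SE = 1/√(n−3) = 1/√13 = 0.277350
z-limits: 0.298566 ± 1.960·0.277350 = 0.298566 ± 0.543606 = [-0.245040, 0.842172]
ρ-limits: (tanh -0.245040, tanh 0.842172) = (-0.240, 0.687)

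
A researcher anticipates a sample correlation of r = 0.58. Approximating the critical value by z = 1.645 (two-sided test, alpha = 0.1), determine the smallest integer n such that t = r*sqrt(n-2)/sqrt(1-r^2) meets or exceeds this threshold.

8

r√(n−2)/√(1−r²) ≥ 1.645  ⇔  n−2 ≥ (1.645)²·(1−r²)/r²
(1−r²)/r² = (1−0.3364)/0.3364 = 1.9727
n ≥ 2 + 2.706025·1.9727 = 2 + 5.3382 = 7.3382
⌈7.3382⌉ = 8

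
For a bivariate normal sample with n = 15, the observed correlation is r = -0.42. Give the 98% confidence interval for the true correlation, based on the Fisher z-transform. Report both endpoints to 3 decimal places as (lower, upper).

z_r = atanh(-0.42) = -0.447692;  SE = 1/√(n−3) = 1/√12 = 0.288675
z-limits: -0.447692 ± 2.326·0.288675 = -0.447692 ± 0.671458 = [-1.119150, 0.223766]
ρ-limits: (tanh -1.119150, tanh 0.223766) = (-0.807, 0.220)

(-0.807, 0.220)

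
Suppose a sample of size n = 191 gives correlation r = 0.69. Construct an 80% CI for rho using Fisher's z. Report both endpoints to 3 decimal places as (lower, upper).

(0.638, 0.736)

z_r = atanh(0.69) = 0.847956;  SE = 1/√(n−3) = 1/√188 = 0.072932
z-limits: 0.847956 ± 1.282·0.072932 = 0.847956 ± 0.093499 = [0.754457, 0.941455]
ρ-limits: (tanh 0.754457, tanh 0.941455) = (0.638, 0.736)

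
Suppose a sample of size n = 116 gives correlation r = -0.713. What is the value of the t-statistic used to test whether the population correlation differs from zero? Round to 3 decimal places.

-10.857

1 − r² = 1 − 0.508369 = 0.491631;  √(1−r²) = 0.701164
√(n−2) = √114 = 10.677078
t = r·√(n−2)/√(1−r²) = -0.713 · 10.677078 / 0.701164 = -10.857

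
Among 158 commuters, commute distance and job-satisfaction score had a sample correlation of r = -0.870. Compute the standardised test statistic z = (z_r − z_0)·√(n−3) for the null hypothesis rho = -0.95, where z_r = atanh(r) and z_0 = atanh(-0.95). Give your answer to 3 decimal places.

z_r = atanh(-0.870) = -1.333080,  z_0 = atanh(-0.95) = -1.831781
SE = 1/√(n−3) = 1/√155 = 0.080322
z = (z_r − z_0)/SE = (-1.333080 − (-1.831781)) / 0.080322 = 0.498701 / 0.080322 = 6.209

6.209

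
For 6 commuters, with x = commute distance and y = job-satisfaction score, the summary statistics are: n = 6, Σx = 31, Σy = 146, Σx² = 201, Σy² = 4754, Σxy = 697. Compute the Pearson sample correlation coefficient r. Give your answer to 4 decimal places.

Numerator: nΣxy − (Σx)(Σy) = 6·697 − (31)(146) = -344
Denominator: √[(nΣx²−(Σx)²)(nΣy²−(Σy)²)]
  nΣx²−(Σx)² = 6·201 − 961 = 245;  nΣy²−(Σy)² = 6·4754 − 21316 = 7208
  √(245·7208) = √1765960 = 1328.8943
r = -344 / 1328.8943 = -0.2589

-0.2589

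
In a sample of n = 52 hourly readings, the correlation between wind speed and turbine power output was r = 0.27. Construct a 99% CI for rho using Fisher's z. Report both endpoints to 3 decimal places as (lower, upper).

Fisher z: z_r = atanh(r) = ½·ln((1+0.27)/(1−0.27)) = 0.276864
SE(z) = 1/√(n−3) = 1/√49 = 0.142857
99% ⇒ z* = 2.576; margin = 2.576·0.142857 = 0.368000
CI on z-scale: (-0.091136, 0.644864)
Back-transform: tanh(-0.091136) = -0.090885, tanh(0.644864) = 0.568202

(-0.091, 0.568)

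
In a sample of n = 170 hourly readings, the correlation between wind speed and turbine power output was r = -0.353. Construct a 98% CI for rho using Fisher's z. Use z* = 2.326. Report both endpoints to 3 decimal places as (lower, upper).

(-0.500, -0.187)

Fisher z: z_r = atanh(r) = ½·ln((1+(-0.353))/(1−(-0.353))) = -0.368867
SE(z) = 1/√(n−3) = 1/√167 = 0.077382
98% ⇒ z* = 2.326; margin = 2.326·0.077382 = 0.179991
CI on z-scale: (-0.548858, -0.188876)
Back-transform: tanh(-0.548858) = -0.499664, tanh(-0.188876) = -0.186662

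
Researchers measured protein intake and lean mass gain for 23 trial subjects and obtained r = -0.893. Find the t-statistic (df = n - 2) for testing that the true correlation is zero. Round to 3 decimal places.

-9.093

1 − r² = 1 − 0.797449 = 0.202551;  √(1−r²) = 0.450057
√(n−2) = √21 = 4.582576
t = r·√(n−2)/√(1−r²) = -0.893 · 4.582576 / 0.450057 = -9.093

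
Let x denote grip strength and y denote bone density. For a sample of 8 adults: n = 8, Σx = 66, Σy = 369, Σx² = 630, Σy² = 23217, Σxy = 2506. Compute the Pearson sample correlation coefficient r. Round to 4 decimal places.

Numerator: nΣxy − (Σx)(Σy) = 8·2506 − (66)(369) = -4306
Denominator: √[(nΣx²−(Σx)²)(nΣy²−(Σy)²)]
  nΣx²−(Σx)² = 8·630 − 4356 = 684;  nΣy²−(Σy)² = 8·23217 − 136161 = 49575
  √(684·49575) = √33909300 = 5823.1692
r = -4306 / 5823.1692 = -0.7395

-0.7395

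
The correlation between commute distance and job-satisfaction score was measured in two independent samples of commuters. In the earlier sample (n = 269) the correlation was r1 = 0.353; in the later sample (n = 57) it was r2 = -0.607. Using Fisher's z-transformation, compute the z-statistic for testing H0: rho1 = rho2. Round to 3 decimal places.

z1 = atanh(0.353) = 0.368867,  z2 = atanh(-0.607) = -0.704157
SE = √(1/(n1−3) + 1/(n2−3)) = √(1/266 + 1/54) = √(0.0037594 + 0.0185185) = √0.0222779 = 0.149258
z = (z1 − z2)/SE = (0.368867 − (-0.704157)) / 0.149258 = 1.073024 / 0.149258 = 7.189

7.189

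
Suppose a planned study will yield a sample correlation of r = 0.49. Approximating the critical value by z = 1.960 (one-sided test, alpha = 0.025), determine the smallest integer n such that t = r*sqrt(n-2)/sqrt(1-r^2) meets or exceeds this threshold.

15

Need r·√(n−2)/√(1−r²) ≥ 1.960
√(n−2) ≥ 1.960·√(1−0.2401) / 0.49 = 1.960·0.871722 / 0.49 = 3.4869
n−2 ≥ 12.1585  ⇒  n ≥ 14.1585
Smallest integer n = 15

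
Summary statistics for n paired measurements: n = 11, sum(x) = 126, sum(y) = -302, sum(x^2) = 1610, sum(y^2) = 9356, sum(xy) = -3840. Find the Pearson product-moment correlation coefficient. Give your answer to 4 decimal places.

-0.9036

Numerator: nΣxy − (Σx)(Σy) = 11·(-3840) − (126)(-302) = -4188
Denominator: √[(nΣx²−(Σx)²)(nΣy²−(Σy)²)]
  nΣx²−(Σx)² = 11·1610 − 15876 = 1834;  nΣy²−(Σy)² = 11·9356 − 91204 = 11712
  √(1834·11712) = √21479808 = 4634.6314
r = -4188 / 4634.6314 = -0.9036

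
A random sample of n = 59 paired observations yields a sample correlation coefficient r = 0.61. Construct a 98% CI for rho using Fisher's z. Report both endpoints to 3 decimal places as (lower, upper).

z_r = atanh(0.61) = 0.708921;  SE = 1/√(n−3) = 1/√56 = 0.133631
z-limits: 0.708921 ± 2.326·0.133631 = 0.708921 ± 0.310826 = [0.398095, 1.019747]
ρ-limits: (tanh 0.398095, tanh 1.019747) = (0.378, 0.770)

(0.378, 0.770)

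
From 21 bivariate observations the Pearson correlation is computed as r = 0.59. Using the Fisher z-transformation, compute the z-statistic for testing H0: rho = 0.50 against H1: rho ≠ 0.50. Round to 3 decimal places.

Fisher z: atanh(0.59) = 0.677666, atanh(0.50) = 0.549306
z = (z_r − z_0)·√(n−3) = (0.677666 − 0.549306)·√18 = 0.128360 · 4.242641 = 0.545

0.545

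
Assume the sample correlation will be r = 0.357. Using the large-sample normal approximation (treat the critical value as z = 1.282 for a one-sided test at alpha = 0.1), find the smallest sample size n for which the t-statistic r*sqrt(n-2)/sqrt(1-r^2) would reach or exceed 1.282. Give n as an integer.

14

r√(n−2)/√(1−r²) ≥ 1.282  ⇔  n−2 ≥ (1.282)²·(1−r²)/r²
(1−r²)/r² = (1−0.127449)/0.127449 = 6.8463
n ≥ 2 + 1.643524·6.8463 = 2 + 11.2521 = 13.2521
⌈13.2521⌉ = 14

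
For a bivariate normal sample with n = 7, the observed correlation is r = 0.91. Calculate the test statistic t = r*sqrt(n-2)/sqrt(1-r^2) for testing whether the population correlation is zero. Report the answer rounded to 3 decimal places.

t = r·√(n−2) / √(1−r²) with r = 0.91, n = 7
  = 0.91·√5 / √(1 − 0.8281)
  = 0.91·2.236068 / 0.414608
  = 2.034822 / 0.414608 = 4.908

4.908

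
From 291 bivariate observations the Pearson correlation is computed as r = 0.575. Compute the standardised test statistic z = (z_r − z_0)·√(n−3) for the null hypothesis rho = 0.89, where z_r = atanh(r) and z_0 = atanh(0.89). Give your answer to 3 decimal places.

Fisher z: atanh(0.575) = 0.654961, atanh(0.89) = 1.421926
z = (z_r − z_0)·√(n−3) = (0.654961 − 1.421926)·√288 = -0.766965 · 16.970563 = -13.016

-13.016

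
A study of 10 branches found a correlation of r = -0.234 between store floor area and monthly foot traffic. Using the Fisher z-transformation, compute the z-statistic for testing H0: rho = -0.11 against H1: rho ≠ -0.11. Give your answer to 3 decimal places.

Fisher z: atanh(-0.234) = -0.238417, atanh(-0.11) = -0.110447
z = (z_r − z_0)·√(n−3) = (-0.238417 − (-0.110447))·√7 = -0.127970 · 2.645751 = -0.339

-0.339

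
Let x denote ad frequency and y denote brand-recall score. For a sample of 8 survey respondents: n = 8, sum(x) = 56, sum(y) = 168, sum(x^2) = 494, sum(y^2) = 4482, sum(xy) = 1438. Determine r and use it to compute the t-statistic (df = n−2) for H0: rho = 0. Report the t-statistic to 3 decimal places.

Numerator: nΣxy − (Σx)(Σy) = 8·1438 − (56)(168) = 2096
Denominator: √[(nΣx²−(Σx)²)(nΣy²−(Σy)²)]
  nΣx²−(Σx)² = 8·494 − 3136 = 816;  nΣy²−(Σy)² = 8·4482 − 28224 = 7632
  √(816·7632) = √6227712 = 2495.5384
r = 2096 / 2495.5384 = 0.8399
t = r·√(n−2)/√(1−r²) = 0.8399·√6 / √(1−0.705432) = 2.057326 / 0.542741 = 3.791

3.791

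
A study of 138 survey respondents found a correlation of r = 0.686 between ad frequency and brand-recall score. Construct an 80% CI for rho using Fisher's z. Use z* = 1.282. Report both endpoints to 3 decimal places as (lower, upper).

(0.623, 0.740)

z_r = atanh(0.686) = 0.840361;  SE = 1/√(n−3) = 1/√135 = 0.086066
z-limits: 0.840361 ± 1.282·0.086066 = 0.840361 ± 0.110337 = [0.730024, 0.950698]
ρ-limits: (tanh 0.730024, tanh 0.950698) = (0.623, 0.740)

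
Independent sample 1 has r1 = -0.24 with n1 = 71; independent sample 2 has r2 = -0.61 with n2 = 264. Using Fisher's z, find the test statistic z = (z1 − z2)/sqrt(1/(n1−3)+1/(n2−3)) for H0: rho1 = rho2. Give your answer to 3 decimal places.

3.409

z1 = atanh(-0.24) = -0.244774,  z2 = atanh(-0.61) = -0.708921
SE = √(1/(n1−3) + 1/(n2−3)) = √(1/68 + 1/261) = √(0.0147059 + 0.0038314) = √0.0185373 = 0.136152
z = (z1 − z2)/SE = (-0.244774 − (-0.708921)) / 0.136152 = 0.464147 / 0.136152 = 3.409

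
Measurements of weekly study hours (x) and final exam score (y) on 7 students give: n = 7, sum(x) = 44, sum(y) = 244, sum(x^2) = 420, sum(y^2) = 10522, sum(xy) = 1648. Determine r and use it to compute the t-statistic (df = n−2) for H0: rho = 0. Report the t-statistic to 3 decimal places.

S_xy = nΣxy − ΣxΣy = 7·1648 − 44·244 = 11536 − 10736 = 800
S_xx = nΣx² − (Σx)² = 7·420 − 44² = 2940 − 1936 = 1004
S_yy = nΣy² − (Σy)² = 7·10522 − 244² = 73654 − 59536 = 14118
r = S_xy / √(S_xx·S_yy) = 800 / √(1004·14118) = 800 / √14174472 = 800 / 3764.9000 = 0.2125
t = r·√(n−2)/√(1−r²) = 0.2125·√5 / √(1−0.045156) = 0.475164 / 0.977161 = 0.486

0.486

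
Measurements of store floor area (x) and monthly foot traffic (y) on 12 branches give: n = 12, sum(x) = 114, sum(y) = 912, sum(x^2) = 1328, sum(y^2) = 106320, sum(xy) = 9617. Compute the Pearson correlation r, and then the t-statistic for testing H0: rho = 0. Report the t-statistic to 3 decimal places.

1.055

Numerator: nΣxy − (Σx)(Σy) = 12·9617 − (114)(912) = 11436
Denominator: √[(nΣx²−(Σx)²)(nΣy²−(Σy)²)]
  nΣx²−(Σx)² = 12·1328 − 12996 = 2940;  nΣy²−(Σy)² = 12·106320 − 831744 = 444096
  √(2940·444096) = √1305642240 = 36133.6718
r = 11436 / 36133.6718 = 0.3165
t = r·√(n−2)/√(1−r²) = 0.3165·√10 / √(1−0.100172) = 1.000861 / 0.948593 = 1.055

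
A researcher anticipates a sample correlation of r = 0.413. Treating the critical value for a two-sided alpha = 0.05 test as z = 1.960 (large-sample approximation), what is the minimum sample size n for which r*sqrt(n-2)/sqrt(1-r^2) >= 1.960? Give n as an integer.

Need r·√(n−2)/√(1−r²) ≥ 1.960
√(n−2) ≥ 1.960·√(1−0.170569) / 0.413 = 1.960·0.910731 / 0.413 = 4.3221
n−2 ≥ 18.6805  ⇒  n ≥ 20.6805
Smallest integer n = 21

21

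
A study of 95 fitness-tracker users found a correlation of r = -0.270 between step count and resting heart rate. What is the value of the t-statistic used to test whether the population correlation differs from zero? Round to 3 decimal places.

1 − r² = 1 − 0.072900 = 0.927100;  √(1−r²) = 0.962860
√(n−2) = √93 = 9.643651
t = r·√(n−2)/√(1−r²) = -0.270 · 9.643651 / 0.962860 = -2.704

-2.704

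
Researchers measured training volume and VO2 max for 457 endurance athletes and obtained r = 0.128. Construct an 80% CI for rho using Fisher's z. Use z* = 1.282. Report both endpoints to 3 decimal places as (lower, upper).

z_r = atanh(0.128) = 0.128706;  SE = 1/√(n−3) = 1/√454 = 0.046932
z-limits: 0.128706 ± 1.282·0.046932 = 0.128706 ± 0.060167 = [0.068539, 0.188873]
ρ-limits: (tanh 0.068539, tanh 0.188873) = (0.068, 0.187)

(0.068, 0.187)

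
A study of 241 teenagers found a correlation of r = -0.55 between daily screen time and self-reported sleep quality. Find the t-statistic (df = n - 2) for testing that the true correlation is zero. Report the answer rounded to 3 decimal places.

1 − r² = 1 − 0.3025 = 0.6975;  √(1−r²) = 0.835165
√(n−2) = √239 = 15.459625
t = r·√(n−2)/√(1−r²) = -0.55 · 15.459625 / 0.835165 = -10.181

-10.181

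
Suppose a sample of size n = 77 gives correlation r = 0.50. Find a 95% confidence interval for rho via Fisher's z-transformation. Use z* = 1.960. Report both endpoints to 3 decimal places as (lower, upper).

(0.311, 0.651)

z_r = atanh(0.50) = 0.549306;  SE = 1/√(n−3) = 1/√74 = 0.116248
z-limits: 0.549306 ± 1.960·0.116248 = 0.549306 ± 0.227846 = [0.321460, 0.777152]
ρ-limits: (tanh 0.321460, tanh 0.777152) = (0.311, 0.651)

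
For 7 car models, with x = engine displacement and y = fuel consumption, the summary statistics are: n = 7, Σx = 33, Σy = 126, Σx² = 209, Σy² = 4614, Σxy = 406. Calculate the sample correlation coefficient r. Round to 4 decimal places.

-0.5310

Numerator: nΣxy − (Σx)(Σy) = 7·406 − (33)(126) = -1316
Denominator: √[(nΣx²−(Σx)²)(nΣy²−(Σy)²)]
  nΣx²−(Σx)² = 7·209 − 1089 = 374;  nΣy²−(Σy)² = 7·4614 − 15876 = 16422
  √(374·16422) = √6141828 = 2478.2712
r = -1316 / 2478.2712 = -0.5310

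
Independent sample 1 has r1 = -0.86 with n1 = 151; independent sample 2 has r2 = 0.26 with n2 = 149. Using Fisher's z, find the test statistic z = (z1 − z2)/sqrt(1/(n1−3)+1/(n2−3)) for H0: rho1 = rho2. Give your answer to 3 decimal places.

Fisher z-transforms: z1 = atanh(-0.86) = -1.293345, z2 = atanh(0.26) = 0.266108; difference d = -1.559453
Var(d) = 1/148 + 1/146 = 0.0067568 + 0.0068493 = 0.0136061
z = d/√Var(d) = -1.559453 / √0.0136061 = -1.559453 / 0.116645 = -13.369

-13.369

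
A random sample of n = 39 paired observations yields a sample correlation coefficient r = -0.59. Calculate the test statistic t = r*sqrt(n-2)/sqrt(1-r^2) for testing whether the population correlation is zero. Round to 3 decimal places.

-4.445

1 − r² = 1 − 0.3481 = 0.6519;  √(1−r²) = 0.807403
√(n−2) = √37 = 6.082763
t = r·√(n−2)/√(1−r²) = -0.59 · 6.082763 / 0.807403 = -4.445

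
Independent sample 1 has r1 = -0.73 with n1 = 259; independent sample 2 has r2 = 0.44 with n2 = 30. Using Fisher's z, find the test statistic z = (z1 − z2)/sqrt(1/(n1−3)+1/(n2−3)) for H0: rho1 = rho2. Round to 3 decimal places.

Fisher z-transforms: z1 = atanh(-0.73) = -0.928727, z2 = atanh(0.44) = 0.472231; difference d = -1.400958
Var(d) = 1/256 + 1/27 = 0.0039062 + 0.0370370 = 0.0409432
z = d/√Var(d) = -1.400958 / √0.0409432 = -1.400958 / 0.202344 = -6.924

-6.924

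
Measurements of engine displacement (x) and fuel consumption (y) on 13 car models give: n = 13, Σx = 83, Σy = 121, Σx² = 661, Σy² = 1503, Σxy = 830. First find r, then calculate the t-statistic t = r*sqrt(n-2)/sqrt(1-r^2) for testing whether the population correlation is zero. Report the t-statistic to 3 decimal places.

0.888

S_xy = nΣxy − ΣxΣy = 13·830 − 83·121 = 10790 − 10043 = 747
S_xx = nΣx² − (Σx)² = 13·661 − 83² = 8593 − 6889 = 1704
S_yy = nΣy² − (Σy)² = 13·1503 − 121² = 19539 − 14641 = 4898
r = S_xy / √(S_xx·S_yy) = 747 / √(1704·4898) = 747 / √8346192 = 747 / 2888.9777 = 0.2586
t = r·√(n−2)/√(1−r²) = 0.2586·√11 / √(1−0.066874) = 0.857679 / 0.965984 = 0.888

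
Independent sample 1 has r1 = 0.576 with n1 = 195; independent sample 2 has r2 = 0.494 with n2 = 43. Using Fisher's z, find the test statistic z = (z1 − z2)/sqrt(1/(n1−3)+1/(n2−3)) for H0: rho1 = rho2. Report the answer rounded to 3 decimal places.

0.662

Fisher z-transforms: z1 = atanh(0.576) = 0.656456, z2 = atanh(0.494) = 0.541338; difference d = 0.115118
Var(d) = 1/192 + 1/40 = 0.0052083 + 0.0250000 = 0.0302083
z = d/√Var(d) = 0.115118 / √0.0302083 = 0.115118 / 0.173805 = 0.662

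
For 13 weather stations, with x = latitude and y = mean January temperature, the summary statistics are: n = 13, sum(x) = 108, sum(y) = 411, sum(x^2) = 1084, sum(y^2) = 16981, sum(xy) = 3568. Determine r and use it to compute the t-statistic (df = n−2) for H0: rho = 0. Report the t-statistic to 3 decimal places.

0.600

S_xy = nΣxy − ΣxΣy = 13·3568 − 108·411 = 46384 − 44388 = 1996
S_xx = nΣx² − (Σx)² = 13·1084 − 108² = 14092 − 11664 = 2428
S_yy = nΣy² − (Σy)² = 13·16981 − 411² = 220753 − 168921 = 51832
r = S_xy / √(S_xx·S_yy) = 1996 / √(2428·51832) = 1996 / √125848096 = 1996 / 11218.2038 = 0.1779
t = r·√(n−2)/√(1−r²) = 0.1779·√11 / √(1−0.031648) = 0.590028 / 0.984049 = 0.600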